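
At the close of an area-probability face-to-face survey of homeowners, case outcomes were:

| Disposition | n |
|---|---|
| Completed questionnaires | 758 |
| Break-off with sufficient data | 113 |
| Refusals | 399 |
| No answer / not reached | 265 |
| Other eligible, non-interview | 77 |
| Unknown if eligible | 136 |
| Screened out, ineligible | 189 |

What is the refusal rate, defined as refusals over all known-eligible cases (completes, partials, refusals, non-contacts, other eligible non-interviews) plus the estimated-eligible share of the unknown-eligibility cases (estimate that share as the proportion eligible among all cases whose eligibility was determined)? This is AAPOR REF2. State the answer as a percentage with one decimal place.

Numerator → 399
Eligible (known) → 758 + 113 + 399 + 265 + 77 = 1612
e = 1612 / (1612 + 189) = 1612 / 1801 = 0.8951
Eligible share of unknowns → 0.8951 × 136 = 121.73
Denominator → 1612 + 121.73 = 1733.73
REF2 = 399 / 1733.73 = 0.2301

23.0%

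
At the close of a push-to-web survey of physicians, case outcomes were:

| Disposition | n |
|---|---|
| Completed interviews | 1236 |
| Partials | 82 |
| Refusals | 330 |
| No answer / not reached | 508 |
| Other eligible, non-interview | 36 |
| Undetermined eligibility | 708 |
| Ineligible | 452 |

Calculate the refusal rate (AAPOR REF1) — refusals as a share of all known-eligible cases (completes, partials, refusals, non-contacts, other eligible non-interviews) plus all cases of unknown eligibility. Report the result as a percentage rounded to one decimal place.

11.4%

Numerator = 330
Denom = 1236 + 82 + 330 + 508 + 36 + 708 = 2900
REF1 = 330 / 2900 = 0.1138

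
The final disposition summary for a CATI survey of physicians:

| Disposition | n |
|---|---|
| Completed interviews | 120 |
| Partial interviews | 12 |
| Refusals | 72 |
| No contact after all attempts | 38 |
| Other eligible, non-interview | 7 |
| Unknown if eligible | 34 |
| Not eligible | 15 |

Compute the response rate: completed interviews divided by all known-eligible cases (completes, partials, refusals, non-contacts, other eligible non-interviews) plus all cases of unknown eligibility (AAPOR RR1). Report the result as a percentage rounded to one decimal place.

42.4%

Numerator → 120
Denom → 120 + 12 + 72 + 38 + 7 + 34 = 283
RR1 = 120 / 283 = 0.4240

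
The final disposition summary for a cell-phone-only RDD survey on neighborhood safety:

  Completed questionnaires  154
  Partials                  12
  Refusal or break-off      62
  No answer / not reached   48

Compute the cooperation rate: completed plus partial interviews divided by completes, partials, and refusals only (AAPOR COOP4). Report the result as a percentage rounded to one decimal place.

Num = 154 + 12 = 166
Base = 154 + 12 + 62 = 228
COOP4 = 166 / 228 = 0.7281

72.8%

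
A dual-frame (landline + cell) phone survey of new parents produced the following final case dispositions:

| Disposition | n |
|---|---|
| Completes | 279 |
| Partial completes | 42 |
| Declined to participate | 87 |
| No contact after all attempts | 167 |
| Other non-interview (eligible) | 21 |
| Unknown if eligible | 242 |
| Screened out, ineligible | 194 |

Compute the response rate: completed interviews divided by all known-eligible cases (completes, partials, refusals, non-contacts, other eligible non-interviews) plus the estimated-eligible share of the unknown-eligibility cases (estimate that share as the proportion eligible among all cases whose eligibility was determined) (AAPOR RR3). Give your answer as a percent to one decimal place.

Num = 279
Eligible (known) = 279 + 42 + 87 + 167 + 21 = 596
e = 596 / (596 + 194) = 596 / 790 = 0.7544
Eligible share of unknowns = 0.7544 × 242 = 182.56
Denominator = 596 + 182.56 = 778.56
RR3 = 279 / 778.56 = 0.3584

35.8%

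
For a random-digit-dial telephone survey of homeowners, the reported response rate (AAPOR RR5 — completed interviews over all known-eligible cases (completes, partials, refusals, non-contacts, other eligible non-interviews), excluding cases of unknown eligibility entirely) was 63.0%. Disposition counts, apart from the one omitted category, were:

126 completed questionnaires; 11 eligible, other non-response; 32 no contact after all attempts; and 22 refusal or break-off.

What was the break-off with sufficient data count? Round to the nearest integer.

RR5 = 126 / D = 0.630
D = 126 / 0.630 = 200.0
Rest of base = 191
break-off with sufficient data = 200.0 − 191 ≈ 9

9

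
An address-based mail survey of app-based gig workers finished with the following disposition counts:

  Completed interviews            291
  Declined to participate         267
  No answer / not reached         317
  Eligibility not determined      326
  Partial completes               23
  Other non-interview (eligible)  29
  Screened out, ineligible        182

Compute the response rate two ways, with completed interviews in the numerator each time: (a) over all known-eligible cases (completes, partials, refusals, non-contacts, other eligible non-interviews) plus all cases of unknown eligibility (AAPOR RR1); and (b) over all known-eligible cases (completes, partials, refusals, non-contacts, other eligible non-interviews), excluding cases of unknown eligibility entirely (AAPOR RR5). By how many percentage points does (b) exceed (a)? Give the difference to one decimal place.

Num = 291
Denom = 291 + 23 + 267 + 317 + 29 + 326 = 1253
RR1 = 291 / 1253 = 0.2322
Denom = 291 + 23 + 267 + 317 + 29 = 927
RR5 = 291 / 927 = 0.3139
Difference = 31.39 − 23.22 = 8.17 percentage points

8.2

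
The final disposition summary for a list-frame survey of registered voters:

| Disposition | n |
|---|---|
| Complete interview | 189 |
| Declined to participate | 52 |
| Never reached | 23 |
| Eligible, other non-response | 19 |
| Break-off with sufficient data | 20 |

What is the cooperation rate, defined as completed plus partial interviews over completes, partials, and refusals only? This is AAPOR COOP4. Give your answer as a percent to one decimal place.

Top = 189 + 20 = 209
Denom = 189 + 20 + 52 = 261
COOP4 = 209 / 261 = 0.8008

80.1%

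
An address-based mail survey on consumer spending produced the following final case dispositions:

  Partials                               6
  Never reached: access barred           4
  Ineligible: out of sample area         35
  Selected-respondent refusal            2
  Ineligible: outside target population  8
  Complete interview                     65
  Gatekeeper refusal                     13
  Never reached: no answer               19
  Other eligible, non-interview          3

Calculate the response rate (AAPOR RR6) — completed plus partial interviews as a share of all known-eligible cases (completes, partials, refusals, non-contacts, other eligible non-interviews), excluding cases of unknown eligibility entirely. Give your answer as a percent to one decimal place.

Refusals = 13 + 2 = 15
No answer / not reached = 19 + 4 = 23
Screened out, ineligible = 8 + 35 = 43
Numerator = 65 + 6 = 71
Base = 65 + 6 + 15 + 23 + 3 = 112
RR6 = 71 / 112 = 0.6339

63.4%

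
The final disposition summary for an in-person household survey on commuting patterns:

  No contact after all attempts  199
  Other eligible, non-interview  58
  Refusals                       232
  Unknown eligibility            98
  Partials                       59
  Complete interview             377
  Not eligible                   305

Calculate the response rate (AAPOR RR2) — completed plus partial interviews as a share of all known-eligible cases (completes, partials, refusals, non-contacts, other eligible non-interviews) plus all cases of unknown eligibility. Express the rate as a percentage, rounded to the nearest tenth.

Top = 377 + 59 = 436
Denominator = 377 + 59 + 232 + 199 + 58 + 98 = 1023
RR2 = 436 / 1023 = 0.4262

42.6%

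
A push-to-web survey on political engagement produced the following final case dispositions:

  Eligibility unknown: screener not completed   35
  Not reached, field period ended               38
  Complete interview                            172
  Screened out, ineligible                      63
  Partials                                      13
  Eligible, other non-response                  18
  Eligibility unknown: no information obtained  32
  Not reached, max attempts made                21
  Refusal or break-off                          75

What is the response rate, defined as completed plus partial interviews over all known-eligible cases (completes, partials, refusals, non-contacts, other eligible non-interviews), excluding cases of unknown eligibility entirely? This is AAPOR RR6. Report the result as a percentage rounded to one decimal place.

54.9%

Non-contacts = 38 + 21 = 59
Unknown if eligible = 35 + 32 = 67
Num → 172 + 13 = 185
Denom → 172 + 13 + 75 + 59 + 18 = 337
RR6 = 185 / 337 = 0.5490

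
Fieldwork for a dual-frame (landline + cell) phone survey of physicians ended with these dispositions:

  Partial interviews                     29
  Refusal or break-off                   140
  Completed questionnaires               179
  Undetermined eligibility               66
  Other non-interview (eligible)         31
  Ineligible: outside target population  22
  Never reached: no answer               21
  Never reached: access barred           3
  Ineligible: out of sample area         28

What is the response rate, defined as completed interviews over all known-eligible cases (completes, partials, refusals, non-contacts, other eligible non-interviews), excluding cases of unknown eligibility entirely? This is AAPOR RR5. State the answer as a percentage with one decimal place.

44.4%

No answer / not reached = 21 + 3 = 24
Screened out, ineligible = 22 + 28 = 50
Top: 179
Base: 179 + 29 + 140 + 24 + 31 = 403
RR5 = 179 / 403 = 0.4442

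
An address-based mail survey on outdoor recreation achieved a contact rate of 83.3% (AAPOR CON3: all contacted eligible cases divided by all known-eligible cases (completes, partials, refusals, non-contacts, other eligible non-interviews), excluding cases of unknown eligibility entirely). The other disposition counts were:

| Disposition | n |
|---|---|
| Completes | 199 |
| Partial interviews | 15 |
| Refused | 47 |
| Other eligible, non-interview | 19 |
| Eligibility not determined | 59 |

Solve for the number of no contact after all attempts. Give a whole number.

56

Num → 199 + 15 + 47 + 19 = 280
CON3 = 280 / D = 0.833
D = 280 / 0.833 = 336.1
Other denominator terms total 280
no contact after all attempts = 336.1 − 280 ≈ 56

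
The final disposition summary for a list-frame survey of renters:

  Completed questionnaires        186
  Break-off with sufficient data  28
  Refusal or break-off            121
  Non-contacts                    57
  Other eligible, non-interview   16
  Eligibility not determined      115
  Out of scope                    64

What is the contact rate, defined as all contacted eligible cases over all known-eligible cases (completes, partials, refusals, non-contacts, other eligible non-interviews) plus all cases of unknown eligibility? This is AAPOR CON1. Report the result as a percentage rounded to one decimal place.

67.1%

Top → 186 + 28 + 121 + 16 = 351
Base → 186 + 28 + 121 + 57 + 16 + 115 = 523
CON1 = 351 / 523 = 0.6711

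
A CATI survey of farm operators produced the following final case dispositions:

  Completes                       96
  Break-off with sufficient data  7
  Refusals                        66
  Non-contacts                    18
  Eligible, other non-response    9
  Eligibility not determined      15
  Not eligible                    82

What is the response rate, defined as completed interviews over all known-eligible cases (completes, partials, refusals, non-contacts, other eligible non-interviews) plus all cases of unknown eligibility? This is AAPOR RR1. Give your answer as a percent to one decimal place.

Num: 96
Denom: 96 + 7 + 66 + 18 + 9 + 15 = 211
RR1 = 96 / 211 = 0.4550

45.5%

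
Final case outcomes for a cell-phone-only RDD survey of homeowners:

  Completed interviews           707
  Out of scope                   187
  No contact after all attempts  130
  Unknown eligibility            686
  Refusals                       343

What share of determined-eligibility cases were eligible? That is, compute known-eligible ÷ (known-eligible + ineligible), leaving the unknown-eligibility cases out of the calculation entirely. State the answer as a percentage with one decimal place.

Determined eligible = 707 + 343 + 130 = 1180
e = 1180 / (1180 + 187) = 1180 / 1367 = 0.8632

86.3%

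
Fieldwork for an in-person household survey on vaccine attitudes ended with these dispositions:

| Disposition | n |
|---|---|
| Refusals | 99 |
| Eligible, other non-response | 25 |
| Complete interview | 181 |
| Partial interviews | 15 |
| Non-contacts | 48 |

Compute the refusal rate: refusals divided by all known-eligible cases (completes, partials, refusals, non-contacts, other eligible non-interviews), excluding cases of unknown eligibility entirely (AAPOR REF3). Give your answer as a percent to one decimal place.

26.9%

Top: 99
Denominator: 181 + 15 + 99 + 48 + 25 = 368
REF3 = 99 / 368 = 0.2690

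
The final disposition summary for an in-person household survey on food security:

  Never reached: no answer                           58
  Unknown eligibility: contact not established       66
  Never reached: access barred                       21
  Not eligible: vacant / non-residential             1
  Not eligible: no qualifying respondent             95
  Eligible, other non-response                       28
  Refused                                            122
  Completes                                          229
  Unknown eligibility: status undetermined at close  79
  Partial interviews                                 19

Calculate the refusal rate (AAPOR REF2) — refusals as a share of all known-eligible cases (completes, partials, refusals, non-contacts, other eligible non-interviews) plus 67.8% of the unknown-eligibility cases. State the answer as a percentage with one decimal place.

No contact after all attempts = 58 + 21 = 79
Unknown if eligible = 66 + 79 = 145
Screened out, ineligible = 95 + 1 = 96
Num: 122
Eligible (known): 229 + 19 + 122 + 79 + 28 = 477
e × U: 0.6780 × 145 = 98.31
Denominator: 477 + 98.31 = 575.31
REF2 = 122 / 575.31 = 0.2121

21.2%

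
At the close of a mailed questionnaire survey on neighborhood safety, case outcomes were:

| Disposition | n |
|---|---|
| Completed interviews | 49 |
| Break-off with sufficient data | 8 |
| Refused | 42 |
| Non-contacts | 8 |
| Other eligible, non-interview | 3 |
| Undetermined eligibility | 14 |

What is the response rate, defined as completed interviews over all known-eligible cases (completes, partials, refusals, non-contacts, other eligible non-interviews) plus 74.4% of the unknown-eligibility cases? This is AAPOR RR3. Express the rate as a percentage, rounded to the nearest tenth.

40.7%

Numerator → 49
Determined eligible → 49 + 8 + 42 + 8 + 3 = 110
e × U → 0.7440 × 14 = 10.42
Denominator → 110 + 10.42 = 120.42
RR3 = 49 / 120.42 = 0.4069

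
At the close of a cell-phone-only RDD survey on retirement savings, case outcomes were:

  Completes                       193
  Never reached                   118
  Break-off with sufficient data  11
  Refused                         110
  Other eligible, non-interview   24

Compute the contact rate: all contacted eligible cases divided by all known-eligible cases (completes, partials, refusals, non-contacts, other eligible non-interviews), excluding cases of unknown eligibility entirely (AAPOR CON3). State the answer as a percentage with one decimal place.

74.1%

Top → 193 + 11 + 110 + 24 = 338
Base → 193 + 11 + 110 + 118 + 24 = 456
CON3 = 338 / 456 = 0.7412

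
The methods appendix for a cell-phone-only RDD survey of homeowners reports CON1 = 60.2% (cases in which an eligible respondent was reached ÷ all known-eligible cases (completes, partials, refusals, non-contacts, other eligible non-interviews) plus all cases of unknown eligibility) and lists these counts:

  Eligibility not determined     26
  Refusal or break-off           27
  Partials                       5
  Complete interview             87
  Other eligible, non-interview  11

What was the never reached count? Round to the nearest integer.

Num = 87 + 5 + 27 + 11 = 130
CON1 = 130 / D = 0.602
D = 130 / 0.602 = 215.9
Other denominator terms total 156
never reached = 215.9 − 156 ≈ 60

60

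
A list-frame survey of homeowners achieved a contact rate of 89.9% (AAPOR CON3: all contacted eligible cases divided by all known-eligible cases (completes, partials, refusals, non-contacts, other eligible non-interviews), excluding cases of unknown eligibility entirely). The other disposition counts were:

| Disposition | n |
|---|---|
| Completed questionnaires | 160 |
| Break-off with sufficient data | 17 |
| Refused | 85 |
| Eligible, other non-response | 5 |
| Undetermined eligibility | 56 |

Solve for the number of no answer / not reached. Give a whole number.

Num → 160 + 17 + 85 + 5 = 267
CON3 = 267 / D = 0.899
D = 267 / 0.899 = 297.0
Remaining denominator categories sum to 267
no answer / not reached = 297.0 − 267 ≈ 30

30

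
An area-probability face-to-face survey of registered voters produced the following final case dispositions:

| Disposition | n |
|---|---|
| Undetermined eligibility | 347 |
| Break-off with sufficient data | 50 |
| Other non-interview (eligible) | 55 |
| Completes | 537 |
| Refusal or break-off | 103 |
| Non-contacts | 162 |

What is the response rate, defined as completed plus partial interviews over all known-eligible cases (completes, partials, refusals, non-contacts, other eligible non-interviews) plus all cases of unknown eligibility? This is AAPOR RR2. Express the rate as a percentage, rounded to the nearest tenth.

46.8%

Numerator = 537 + 50 = 587
Denom = 537 + 50 + 103 + 162 + 55 + 347 = 1254
RR2 = 587 / 1254 = 0.4681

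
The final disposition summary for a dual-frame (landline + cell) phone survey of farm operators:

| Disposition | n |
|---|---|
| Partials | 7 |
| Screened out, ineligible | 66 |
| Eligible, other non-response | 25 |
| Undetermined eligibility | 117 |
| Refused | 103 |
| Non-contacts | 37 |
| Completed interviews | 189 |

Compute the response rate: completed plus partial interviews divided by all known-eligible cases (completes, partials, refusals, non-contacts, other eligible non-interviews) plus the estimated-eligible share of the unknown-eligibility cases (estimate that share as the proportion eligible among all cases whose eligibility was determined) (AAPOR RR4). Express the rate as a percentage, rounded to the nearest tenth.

42.6%

Top → 189 + 7 = 196
Known eligible → 189 + 7 + 103 + 37 + 25 = 361
e = 361 / (361 + 66) = 361 / 427 = 0.8454
Estimated eligible among unknowns → 0.8454 × 117 = 98.91
Denom → 361 + 98.91 = 459.91
RR4 = 196 / 459.91 = 0.4262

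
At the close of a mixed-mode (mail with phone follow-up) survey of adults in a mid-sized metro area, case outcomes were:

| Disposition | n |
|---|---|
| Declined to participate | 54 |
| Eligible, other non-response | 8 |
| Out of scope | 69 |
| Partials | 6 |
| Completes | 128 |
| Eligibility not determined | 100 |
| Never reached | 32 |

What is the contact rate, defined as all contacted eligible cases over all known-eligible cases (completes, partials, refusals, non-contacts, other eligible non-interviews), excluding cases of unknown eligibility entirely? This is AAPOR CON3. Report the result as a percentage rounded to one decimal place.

Num → 128 + 6 + 54 + 8 = 196
Base → 128 + 6 + 54 + 32 + 8 = 228
CON3 = 196 / 228 = 0.8596

86.0%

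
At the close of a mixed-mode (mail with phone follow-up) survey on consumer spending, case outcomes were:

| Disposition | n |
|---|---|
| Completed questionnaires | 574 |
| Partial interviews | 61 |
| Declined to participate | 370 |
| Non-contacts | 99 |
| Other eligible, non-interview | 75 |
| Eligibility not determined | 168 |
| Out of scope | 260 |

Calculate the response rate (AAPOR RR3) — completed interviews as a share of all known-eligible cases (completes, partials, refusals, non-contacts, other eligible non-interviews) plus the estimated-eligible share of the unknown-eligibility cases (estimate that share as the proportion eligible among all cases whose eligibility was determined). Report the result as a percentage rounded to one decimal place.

43.6%

Top: 574
Eligible (known): 574 + 61 + 370 + 99 + 75 = 1179
e = 1179 / (1179 + 260) = 1179 / 1439 = 0.8193
Eligible share of unknowns: 0.8193 × 168 = 137.64
Base: 1179 + 137.64 = 1316.64
RR3 = 574 / 1316.64 = 0.4360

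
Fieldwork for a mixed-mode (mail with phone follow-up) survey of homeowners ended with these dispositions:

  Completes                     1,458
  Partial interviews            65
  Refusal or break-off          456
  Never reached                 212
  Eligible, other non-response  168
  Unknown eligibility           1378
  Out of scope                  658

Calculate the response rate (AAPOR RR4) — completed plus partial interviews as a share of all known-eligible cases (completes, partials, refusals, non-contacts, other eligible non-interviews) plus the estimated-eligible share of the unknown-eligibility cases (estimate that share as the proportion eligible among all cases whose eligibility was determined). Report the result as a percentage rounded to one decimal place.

44.3%

Numerator → 1458 + 65 = 1523
Eligible (known) → 1458 + 65 + 456 + 212 + 168 = 2359
e = 2359 / (2359 + 658) = 2359 / 3017 = 0.7819
Estimated eligible among unknowns → 0.7819 × 1378 = 1077.46
Denominator → 2359 + 1077.46 = 3436.46
RR4 = 1523 / 3436.46 = 0.4432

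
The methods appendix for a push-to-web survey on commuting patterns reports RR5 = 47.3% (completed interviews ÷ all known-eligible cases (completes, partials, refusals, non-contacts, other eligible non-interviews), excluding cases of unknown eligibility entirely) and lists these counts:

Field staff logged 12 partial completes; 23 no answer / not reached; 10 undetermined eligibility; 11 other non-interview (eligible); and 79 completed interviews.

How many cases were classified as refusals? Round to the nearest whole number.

RR5 = 79 / D = 0.473
D = 79 / 0.473 = 167.0
Remaining denominator categories sum to 125
refusals = 167.0 − 125 ≈ 42

42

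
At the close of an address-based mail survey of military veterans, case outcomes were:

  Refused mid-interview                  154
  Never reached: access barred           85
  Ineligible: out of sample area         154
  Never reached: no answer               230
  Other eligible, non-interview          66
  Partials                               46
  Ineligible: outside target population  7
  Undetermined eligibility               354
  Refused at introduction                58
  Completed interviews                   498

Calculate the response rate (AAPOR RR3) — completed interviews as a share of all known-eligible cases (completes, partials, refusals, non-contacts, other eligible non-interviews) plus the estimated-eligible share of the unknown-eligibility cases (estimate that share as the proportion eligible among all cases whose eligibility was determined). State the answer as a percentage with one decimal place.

Refused = 58 + 154 = 212
Non-contacts = 230 + 85 = 315
Ineligible = 7 + 154 = 161
Top → 498
Known eligible → 498 + 46 + 212 + 315 + 66 = 1137
e = 1137 / (1137 + 161) = 1137 / 1298 = 0.8760
Estimated eligible among unknowns → 0.8760 × 354 = 310.10
Denominator → 1137 + 310.10 = 1447.10
RR3 = 498 / 1447.10 = 0.3441

34.4%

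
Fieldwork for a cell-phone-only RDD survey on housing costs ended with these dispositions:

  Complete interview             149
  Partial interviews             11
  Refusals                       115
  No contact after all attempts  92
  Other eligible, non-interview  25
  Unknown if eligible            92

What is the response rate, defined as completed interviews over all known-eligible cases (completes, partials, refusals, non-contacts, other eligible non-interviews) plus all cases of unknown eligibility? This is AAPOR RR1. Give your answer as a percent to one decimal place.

Num: 149
Denominator: 149 + 11 + 115 + 92 + 25 + 92 = 484
RR1 = 149 / 484 = 0.3079

30.8%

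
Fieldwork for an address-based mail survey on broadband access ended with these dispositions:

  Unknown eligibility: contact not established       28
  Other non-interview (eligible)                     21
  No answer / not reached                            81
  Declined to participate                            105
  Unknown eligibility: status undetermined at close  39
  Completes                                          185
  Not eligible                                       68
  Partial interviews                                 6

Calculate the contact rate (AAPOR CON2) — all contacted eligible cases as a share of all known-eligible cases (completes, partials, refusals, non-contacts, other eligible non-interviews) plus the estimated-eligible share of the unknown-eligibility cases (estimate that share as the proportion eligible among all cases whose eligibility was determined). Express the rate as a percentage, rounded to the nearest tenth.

Unknown if eligible = 28 + 39 = 67
Top = 185 + 6 + 105 + 21 = 317
Eligible (known) = 185 + 6 + 105 + 81 + 21 = 398
e = 398 / (398 + 68) = 398 / 466 = 0.8541
Estimated eligible among unknowns = 0.8541 × 67 = 57.22
Base = 398 + 57.22 = 455.22
CON2 = 317 / 455.22 = 0.6964

69.6%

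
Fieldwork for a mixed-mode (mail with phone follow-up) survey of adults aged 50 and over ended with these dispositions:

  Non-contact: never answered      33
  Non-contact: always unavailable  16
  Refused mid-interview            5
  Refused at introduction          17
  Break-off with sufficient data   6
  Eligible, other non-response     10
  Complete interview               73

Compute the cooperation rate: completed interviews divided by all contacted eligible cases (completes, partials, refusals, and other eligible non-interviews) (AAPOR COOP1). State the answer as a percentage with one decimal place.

Refusals = 17 + 5 = 22
No contact after all attempts = 33 + 16 = 49
Top: 73
Denominator: 73 + 6 + 22 + 10 = 111
COOP1 = 73 / 111 = 0.6577

65.8%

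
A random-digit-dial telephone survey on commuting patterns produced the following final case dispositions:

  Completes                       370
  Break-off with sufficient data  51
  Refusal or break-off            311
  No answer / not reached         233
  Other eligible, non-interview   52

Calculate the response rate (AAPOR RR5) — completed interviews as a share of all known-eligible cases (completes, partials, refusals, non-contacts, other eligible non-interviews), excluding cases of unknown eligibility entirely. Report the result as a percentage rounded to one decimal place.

36.4%

Top: 370
Base: 370 + 51 + 311 + 233 + 52 = 1017
RR5 = 370 / 1017 = 0.3638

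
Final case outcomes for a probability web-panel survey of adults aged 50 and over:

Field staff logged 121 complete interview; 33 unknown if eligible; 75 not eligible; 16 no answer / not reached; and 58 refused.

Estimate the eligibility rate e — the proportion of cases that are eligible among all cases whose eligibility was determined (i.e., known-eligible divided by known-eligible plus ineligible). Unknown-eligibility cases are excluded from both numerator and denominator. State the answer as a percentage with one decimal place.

Known eligible = 121 + 58 + 16 = 195
e = 195 / (195 + 75) = 195 / 270 = 0.7222

72.2%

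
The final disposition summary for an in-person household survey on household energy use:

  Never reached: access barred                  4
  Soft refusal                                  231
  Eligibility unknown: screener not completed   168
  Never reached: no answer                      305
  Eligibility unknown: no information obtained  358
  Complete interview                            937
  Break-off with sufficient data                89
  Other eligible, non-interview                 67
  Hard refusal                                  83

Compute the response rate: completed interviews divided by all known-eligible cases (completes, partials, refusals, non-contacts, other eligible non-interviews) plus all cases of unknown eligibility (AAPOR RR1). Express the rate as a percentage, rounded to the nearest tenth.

41.8%

Declined to participate = 83 + 231 = 314
No answer / not reached = 305 + 4 = 309
Undetermined eligibility = 168 + 358 = 526
Num: 937
Base: 937 + 89 + 314 + 309 + 67 + 526 = 2242
RR1 = 937 / 2242 = 0.4179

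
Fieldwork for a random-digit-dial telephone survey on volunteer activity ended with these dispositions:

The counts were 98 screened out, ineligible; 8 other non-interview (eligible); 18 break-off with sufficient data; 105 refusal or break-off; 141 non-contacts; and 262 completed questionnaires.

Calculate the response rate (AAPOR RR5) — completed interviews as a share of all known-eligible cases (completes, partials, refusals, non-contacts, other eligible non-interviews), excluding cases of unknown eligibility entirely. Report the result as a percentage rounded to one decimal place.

Top → 262
Denominator → 262 + 18 + 105 + 141 + 8 = 534
RR5 = 262 / 534 = 0.4906

49.1%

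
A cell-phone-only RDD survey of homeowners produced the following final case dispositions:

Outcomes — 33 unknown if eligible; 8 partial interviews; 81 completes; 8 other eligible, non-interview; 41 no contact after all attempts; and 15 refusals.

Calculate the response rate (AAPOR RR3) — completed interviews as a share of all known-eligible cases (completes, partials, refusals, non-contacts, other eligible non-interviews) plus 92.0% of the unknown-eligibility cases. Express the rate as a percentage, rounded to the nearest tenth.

Numerator = 81
Known eligible = 81 + 8 + 15 + 41 + 8 = 153
Eligible share of unknowns = 0.9200 × 33 = 30.36
Denominator = 153 + 30.36 = 183.36
RR3 = 81 / 183.36 = 0.4418

44.2%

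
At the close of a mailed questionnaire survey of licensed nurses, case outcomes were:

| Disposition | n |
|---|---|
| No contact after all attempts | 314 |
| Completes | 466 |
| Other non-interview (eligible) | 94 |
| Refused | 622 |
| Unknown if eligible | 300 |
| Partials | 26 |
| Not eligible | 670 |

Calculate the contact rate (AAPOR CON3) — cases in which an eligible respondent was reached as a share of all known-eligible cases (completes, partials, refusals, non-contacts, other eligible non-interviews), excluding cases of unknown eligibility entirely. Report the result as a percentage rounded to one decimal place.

79.4%

Numerator → 466 + 26 + 622 + 94 = 1208
Base → 466 + 26 + 622 + 314 + 94 = 1522
CON3 = 1208 / 1522 = 0.7937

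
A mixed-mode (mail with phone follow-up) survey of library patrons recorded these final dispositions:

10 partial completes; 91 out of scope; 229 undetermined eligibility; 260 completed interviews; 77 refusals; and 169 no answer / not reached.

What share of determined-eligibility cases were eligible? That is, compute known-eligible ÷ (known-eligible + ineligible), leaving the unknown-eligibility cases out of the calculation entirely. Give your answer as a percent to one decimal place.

85.0%

Determined eligible: 260 + 10 + 77 + 169 = 516
e = 516 / (516 + 91) = 516 / 607 = 0.8501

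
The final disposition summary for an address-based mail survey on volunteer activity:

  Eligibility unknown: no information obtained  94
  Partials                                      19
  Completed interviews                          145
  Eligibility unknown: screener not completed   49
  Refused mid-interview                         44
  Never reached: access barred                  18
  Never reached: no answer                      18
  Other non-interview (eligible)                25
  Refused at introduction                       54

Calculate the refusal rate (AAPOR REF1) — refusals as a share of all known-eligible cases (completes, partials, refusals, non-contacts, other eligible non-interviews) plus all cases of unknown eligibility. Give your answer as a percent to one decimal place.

21.0%

Refusals = 54 + 44 = 98
Non-contacts = 18 + 18 = 36
Undetermined eligibility = 49 + 94 = 143
Num → 98
Denominator → 145 + 19 + 98 + 36 + 25 + 143 = 466
REF1 = 98 / 466 = 0.2103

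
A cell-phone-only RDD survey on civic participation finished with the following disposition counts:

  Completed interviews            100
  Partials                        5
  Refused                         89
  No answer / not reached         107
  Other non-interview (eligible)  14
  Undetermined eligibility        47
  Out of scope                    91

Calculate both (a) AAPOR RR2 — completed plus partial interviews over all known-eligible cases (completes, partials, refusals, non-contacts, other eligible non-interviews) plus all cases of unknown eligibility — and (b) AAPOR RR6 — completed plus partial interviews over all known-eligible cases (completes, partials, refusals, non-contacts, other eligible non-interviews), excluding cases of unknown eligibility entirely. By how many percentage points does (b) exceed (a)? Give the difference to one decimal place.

Num → 100 + 5 = 105
Denominator → 100 + 5 + 89 + 107 + 14 + 47 = 362
RR2 = 105 / 362 = 0.2901
Denominator → 100 + 5 + 89 + 107 + 14 = 315
RR6 = 105 / 315 = 0.3333
Difference = 33.33 − 29.01 = 4.32 percentage points

4.3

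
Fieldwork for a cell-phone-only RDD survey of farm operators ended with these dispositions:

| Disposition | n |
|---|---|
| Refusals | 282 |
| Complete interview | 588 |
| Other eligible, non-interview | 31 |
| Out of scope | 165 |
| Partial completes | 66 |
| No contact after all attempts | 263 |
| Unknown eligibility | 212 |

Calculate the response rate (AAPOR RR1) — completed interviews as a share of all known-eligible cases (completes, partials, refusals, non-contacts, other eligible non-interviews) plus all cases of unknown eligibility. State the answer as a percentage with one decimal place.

Num → 588
Base → 588 + 66 + 282 + 263 + 31 + 212 = 1442
RR1 = 588 / 1442 = 0.4078

40.8%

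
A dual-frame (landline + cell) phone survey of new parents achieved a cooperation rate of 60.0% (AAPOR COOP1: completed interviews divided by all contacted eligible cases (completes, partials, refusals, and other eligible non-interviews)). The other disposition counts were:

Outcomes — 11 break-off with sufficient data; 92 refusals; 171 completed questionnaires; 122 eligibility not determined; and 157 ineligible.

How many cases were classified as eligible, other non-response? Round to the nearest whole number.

11

COOP1 = 171 / D = 0.600
D = 171 / 0.600 = 285.0
Other denominator terms total 274
eligible, other non-response = 285.0 − 274 ≈ 11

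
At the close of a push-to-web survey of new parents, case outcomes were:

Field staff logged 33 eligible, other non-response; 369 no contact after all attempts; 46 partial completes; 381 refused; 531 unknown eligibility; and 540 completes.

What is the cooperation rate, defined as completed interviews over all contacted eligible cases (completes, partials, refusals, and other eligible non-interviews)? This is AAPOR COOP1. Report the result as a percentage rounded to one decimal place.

Top → 540
Denominator → 540 + 46 + 381 + 33 = 1000
COOP1 = 540 / 1000 = 0.5400

54.0%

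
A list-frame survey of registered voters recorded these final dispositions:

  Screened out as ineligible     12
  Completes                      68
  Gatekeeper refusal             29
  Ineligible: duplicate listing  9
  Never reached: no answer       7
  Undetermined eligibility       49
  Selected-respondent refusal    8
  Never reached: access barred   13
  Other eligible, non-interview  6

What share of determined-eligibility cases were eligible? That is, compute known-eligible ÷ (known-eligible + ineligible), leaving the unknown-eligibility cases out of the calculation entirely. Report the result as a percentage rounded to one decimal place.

Declined to participate = 29 + 8 = 37
No contact after all attempts = 7 + 13 = 20
Not eligible = 12 + 9 = 21
Eligible (known) = 68 + 37 + 20 + 6 = 131
e = 131 / (131 + 21) = 131 / 152 = 0.8618

86.2%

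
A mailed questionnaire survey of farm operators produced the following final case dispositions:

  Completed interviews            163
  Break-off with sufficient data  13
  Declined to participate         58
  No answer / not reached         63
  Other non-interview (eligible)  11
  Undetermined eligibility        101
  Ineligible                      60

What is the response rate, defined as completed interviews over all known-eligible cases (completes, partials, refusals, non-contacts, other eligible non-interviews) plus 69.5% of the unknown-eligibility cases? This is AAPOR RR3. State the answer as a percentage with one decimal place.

Num: 163
Known eligible: 163 + 13 + 58 + 63 + 11 = 308
e × U: 0.6950 × 101 = 70.19
Denominator: 308 + 70.19 = 378.19
RR3 = 163 / 378.19 = 0.4310

43.1%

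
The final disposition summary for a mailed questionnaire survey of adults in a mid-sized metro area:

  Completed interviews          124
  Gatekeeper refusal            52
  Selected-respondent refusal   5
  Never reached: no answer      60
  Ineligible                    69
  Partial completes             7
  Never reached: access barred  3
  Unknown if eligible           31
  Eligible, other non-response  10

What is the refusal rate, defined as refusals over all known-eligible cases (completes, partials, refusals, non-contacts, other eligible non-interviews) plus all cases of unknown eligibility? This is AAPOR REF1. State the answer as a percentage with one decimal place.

Refused = 52 + 5 = 57
No answer / not reached = 60 + 3 = 63
Num: 57
Base: 124 + 7 + 57 + 63 + 10 + 31 = 292
REF1 = 57 / 292 = 0.1952

19.5%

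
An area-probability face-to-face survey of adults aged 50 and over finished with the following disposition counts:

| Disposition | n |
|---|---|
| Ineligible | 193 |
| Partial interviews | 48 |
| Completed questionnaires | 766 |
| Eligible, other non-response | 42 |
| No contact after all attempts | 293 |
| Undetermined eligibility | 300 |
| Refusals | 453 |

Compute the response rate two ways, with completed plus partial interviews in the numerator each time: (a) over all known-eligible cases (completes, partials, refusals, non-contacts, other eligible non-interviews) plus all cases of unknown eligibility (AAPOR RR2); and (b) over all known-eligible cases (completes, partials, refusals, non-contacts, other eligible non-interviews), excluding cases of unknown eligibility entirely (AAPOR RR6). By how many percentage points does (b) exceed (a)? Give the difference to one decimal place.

Num → 766 + 48 = 814
Denom → 766 + 48 + 453 + 293 + 42 + 300 = 1902
RR2 = 814 / 1902 = 0.4280
Denom → 766 + 48 + 453 + 293 + 42 = 1602
RR6 = 814 / 1602 = 0.5081
Difference = 50.81 − 42.80 = 8.01 percentage points

8.0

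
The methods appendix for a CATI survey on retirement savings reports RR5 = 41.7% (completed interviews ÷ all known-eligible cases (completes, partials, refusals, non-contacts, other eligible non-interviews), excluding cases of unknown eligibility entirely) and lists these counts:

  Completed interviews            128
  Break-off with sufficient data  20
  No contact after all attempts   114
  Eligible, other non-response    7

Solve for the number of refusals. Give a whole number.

38

RR5 = 128 / D = 0.417
D = 128 / 0.417 = 307.0
Other denominator terms total 269
refusals = 307.0 − 269 ≈ 38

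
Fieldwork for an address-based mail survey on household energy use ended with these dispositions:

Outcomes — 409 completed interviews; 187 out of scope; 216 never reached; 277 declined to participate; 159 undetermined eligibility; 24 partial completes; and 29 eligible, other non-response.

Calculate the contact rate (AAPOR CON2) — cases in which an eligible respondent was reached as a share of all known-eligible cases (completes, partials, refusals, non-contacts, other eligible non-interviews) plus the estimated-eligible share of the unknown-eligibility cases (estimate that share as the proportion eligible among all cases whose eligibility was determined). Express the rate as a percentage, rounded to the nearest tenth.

Numerator → 409 + 24 + 277 + 29 = 739
Determined eligible → 409 + 24 + 277 + 216 + 29 = 955
e = 955 / (955 + 187) = 955 / 1142 = 0.8363
e × U → 0.8363 × 159 = 132.97
Base → 955 + 132.97 = 1087.97
CON2 = 739 / 1087.97 = 0.6792

67.9%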